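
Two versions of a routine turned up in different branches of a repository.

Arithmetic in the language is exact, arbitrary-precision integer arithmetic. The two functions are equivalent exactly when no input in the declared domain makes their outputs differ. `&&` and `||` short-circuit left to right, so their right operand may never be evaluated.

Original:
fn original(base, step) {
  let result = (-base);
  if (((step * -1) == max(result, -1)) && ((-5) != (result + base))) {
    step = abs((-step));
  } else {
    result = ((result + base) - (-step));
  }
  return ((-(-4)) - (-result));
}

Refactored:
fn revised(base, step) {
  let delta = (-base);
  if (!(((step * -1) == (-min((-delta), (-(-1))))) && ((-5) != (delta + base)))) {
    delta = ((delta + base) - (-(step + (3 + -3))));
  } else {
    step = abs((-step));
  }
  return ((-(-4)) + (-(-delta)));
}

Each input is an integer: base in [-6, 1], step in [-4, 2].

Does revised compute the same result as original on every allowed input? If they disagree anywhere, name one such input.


Comparing the listings, the differences include: local variable names differ, plus boolean connective usage differs, plus constant usage differs, plus arithmetic usage differs, plus min/max/abs usage differs.
As a probe, take base=-6, step=-4: original runs result becomes 6; next (((step * -1) == max(result, -1)) && ((-5) != (result + base))) evaluates to false; next result becomes -4; next final value 0; revised runs delta becomes 6; next (!(((step * -1) == (-min((-delta), (-(-1))))) && ((-5) != (delta + base)))) evaluates to true; next delta becomes -4; next final value 0; both end at 0.
Sweeping the whole domain (56 inputs) finds no disagreement.
verdict: equivalent


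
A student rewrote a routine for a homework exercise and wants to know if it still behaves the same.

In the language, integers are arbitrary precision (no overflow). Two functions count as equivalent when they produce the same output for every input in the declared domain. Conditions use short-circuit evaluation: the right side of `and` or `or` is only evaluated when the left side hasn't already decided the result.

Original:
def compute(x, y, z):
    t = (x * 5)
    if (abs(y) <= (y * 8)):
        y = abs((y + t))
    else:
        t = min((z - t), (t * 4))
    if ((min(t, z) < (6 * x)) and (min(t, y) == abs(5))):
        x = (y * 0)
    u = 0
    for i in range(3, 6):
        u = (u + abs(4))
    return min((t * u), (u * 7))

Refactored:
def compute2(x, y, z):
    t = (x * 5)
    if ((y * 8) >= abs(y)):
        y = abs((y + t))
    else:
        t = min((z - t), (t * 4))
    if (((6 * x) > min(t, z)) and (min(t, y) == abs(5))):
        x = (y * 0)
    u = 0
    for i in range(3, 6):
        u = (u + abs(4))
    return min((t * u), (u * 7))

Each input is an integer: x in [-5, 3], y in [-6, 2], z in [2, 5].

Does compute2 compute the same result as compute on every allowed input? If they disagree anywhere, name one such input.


The two versions differ — the changes include comparison usage differs.
As a probe, take x=-1, y=1, z=5: compute runs t=-5, then (abs(y) <= (y * 8)) is true, then y=4, then ((min(t, z) < (6 * x)) and (min(t, y) == abs(5))) is false, then u=0, then (i=3), then u=4, then (i=4), then u=8, then (i=5), then u=12, then returns -60; compute2 runs t=-5, then ((y * 8) >= abs(y)) is true, then y=4, then (((6 * x) > min(t, z)) and (min(t, y) == abs(5))) is false, then u=0, then (i=3), then u=4, then (i=4), then u=8, then (i=5), then u=12, then returns -60; both end at -60.
Across all 324 domain points the two functions coincide.
verdict: equivalent


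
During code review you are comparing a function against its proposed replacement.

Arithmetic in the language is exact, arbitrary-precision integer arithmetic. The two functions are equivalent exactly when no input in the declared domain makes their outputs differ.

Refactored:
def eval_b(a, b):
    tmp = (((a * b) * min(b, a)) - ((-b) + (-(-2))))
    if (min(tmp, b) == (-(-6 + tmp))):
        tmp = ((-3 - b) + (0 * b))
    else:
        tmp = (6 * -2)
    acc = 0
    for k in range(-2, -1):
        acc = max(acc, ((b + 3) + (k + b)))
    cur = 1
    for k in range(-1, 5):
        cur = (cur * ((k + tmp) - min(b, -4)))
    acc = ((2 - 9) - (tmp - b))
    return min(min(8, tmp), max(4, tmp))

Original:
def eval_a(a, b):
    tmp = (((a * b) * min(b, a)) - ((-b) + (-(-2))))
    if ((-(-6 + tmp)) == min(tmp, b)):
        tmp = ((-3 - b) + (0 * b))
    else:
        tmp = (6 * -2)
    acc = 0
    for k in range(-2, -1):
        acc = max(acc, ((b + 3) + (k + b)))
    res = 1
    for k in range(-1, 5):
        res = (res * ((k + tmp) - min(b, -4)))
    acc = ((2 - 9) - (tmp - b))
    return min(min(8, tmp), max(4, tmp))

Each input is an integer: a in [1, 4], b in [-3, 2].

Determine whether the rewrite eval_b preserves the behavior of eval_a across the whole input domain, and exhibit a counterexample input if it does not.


Equivalent — the differences include local variable names differ, yet no declared input distinguishes the two.
Tracing a=2, b=-2: eval_a: tmp = 4; ((-(-6 + tmp)) == min(tmp, b)) -> false; tmp = -12; acc = 0; [k=-2]; acc = 0; res = 1; [k=-1]; res = -9; [k=0]; res = 72; [k=1]; res = -504; [k=2]; res = 3024; [k=3]; res = -15120; [k=4]; res = 60480; acc = 3; return -12 | eval_b: tmp = 4; (min(tmp, b) == (-(-6 + tmp))) -> false; tmp = -12; acc = 0; [k=-2]; acc = 0; cur = 1; [k=-1]; cur = -9; [k=0]; cur = 72; [k=1]; cur = -504; [k=2]; cur = 3024; [k=3]; cur = -15120; [k=4]; cur = 60480; acc = 3; return -12 — matching result -12.
Checked all 24 inputs in the declared domain: the outputs agree on every one.
verdict: equivalent


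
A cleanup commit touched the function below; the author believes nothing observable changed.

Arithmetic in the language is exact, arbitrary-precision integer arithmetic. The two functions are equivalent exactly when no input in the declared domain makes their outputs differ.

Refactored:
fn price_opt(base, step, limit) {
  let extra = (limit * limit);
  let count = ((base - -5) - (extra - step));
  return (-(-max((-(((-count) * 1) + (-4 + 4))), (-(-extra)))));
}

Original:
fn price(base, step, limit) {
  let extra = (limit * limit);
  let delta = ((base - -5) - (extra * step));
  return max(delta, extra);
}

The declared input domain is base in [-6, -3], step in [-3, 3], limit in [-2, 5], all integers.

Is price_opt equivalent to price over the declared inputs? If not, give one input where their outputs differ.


Not equivalent: base=-6, step=-3, limit=-2 separates them (11 vs 4).
price: extra becomes 4; next delta becomes 11; next final value 11
price_opt: extra becomes 4; next count becomes -8; next final value 4
verdict: not equivalent; witness: base=-6, step=-3, limit=-2


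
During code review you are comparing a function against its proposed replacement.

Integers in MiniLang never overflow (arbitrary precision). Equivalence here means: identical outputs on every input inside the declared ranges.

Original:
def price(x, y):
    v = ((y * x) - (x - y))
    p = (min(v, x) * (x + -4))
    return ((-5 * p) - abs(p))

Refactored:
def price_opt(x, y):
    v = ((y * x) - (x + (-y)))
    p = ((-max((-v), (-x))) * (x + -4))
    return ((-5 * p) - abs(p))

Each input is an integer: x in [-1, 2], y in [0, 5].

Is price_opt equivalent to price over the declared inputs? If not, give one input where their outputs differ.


The two versions differ — the changes include min/max/abs usage differs; arithmetic usage differs.
Tracing x=2, y=2: price: v := 4 | p := -4 | result 16 | price_opt: v := 4 | p := -4 | result 16 — matching result 16.
Checked all 24 inputs in the declared domain: the outputs agree on every one.
verdict: equivalent


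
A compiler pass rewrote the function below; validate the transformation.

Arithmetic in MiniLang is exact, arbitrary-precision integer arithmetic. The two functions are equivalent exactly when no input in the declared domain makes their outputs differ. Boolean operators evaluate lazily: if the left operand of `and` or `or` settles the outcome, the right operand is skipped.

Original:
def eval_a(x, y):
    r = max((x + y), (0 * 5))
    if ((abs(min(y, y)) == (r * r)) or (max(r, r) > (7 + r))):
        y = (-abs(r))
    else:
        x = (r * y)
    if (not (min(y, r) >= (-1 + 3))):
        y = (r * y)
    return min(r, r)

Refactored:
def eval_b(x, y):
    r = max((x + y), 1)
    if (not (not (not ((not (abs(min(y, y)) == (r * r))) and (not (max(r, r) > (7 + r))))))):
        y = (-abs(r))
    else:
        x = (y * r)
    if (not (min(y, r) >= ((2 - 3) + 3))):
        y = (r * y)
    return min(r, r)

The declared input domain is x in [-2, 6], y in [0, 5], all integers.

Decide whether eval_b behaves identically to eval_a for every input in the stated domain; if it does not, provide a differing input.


These are not equivalent — on x=-2, y=0 the outputs split (0 vs 1).
eval_a: r becomes 0; next ((abs(min(y, y)) == (r * r)) or (max(r, r) > (7 + r))) evaluates to true; next y becomes 0; next (not (min(y, r) >= (-1 + 3))) evaluates to true; next y becomes 0; next final value 0
eval_b: r becomes 1; next (not (not (not ((not (abs(min(y, y)) == (r * r))) and (not (max(r, r) > (7 + r))))))) evaluates to false; next x becomes 0; next (not (min(y, r) >= ((2 - 3) + 3))) evaluates to true; next y becomes 0; next final value 1
verdict: not equivalent; witness: x=-2, y=0


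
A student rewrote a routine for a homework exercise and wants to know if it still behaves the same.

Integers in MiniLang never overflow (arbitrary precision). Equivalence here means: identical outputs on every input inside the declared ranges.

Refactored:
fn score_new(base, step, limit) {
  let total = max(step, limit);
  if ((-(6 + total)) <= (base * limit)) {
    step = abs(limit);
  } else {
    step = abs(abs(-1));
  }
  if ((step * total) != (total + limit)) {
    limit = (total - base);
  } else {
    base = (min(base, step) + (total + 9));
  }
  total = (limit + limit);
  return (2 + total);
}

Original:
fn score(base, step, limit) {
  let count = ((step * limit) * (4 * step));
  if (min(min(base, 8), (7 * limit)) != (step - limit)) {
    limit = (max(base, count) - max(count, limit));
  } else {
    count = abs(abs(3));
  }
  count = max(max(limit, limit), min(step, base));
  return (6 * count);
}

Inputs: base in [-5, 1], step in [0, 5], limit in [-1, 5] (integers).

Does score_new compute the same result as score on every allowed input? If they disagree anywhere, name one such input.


Try base=-5, step=0, limit=-1.
score: count = 0; (min(min(base, 8), (7 * limit)) != (step - limit)) -> true; limit = 0; count = 0; return 0
score_new: total = 0; ((-(6 + total)) <= (base * limit)) -> true; step = 1; ((step * total) != (total + limit)) -> true; limit = 5; total = 10; return 12
0 and 12 differ, so these are not the same function on this domain.
verdict: not equivalent; witness: base=-5, step=0, limit=-1


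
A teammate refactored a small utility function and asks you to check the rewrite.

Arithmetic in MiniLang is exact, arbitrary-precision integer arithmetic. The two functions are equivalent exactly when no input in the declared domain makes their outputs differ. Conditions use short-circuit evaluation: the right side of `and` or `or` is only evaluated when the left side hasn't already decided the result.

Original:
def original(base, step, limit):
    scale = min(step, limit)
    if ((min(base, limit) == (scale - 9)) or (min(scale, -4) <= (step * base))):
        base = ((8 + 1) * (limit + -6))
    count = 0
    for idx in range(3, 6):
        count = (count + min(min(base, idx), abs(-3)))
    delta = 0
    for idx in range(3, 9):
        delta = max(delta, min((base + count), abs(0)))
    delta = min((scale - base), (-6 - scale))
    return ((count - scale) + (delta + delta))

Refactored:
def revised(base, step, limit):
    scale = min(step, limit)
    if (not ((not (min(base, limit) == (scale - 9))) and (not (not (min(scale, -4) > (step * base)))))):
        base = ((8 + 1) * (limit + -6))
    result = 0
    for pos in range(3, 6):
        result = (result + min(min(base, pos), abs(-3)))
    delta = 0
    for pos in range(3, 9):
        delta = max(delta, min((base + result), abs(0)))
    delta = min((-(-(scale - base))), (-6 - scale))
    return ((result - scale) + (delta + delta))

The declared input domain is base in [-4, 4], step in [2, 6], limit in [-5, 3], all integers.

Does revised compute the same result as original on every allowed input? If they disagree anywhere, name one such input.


The two are interchangeable: comparison usage differs; local variable names differ; boolean connective usage differs, and every declared input agrees.
Tracing base=-1, step=6, limit=2: original: scale=2, then ((min(base, limit) == (scale - 9)) or (min(scale, -4) <= (step * base))) is false, then count=0, then (idx=3), then count=-1, then (idx=4), then count=-2, then (idx=5), then count=-3, then delta=0, then (idx=3), then delta=0, then (idx=4), then delta=0, then (idx=5), then delta=0, then (idx=6), then delta=0, then (idx=7), then delta=0, then (idx=8), then delta=0, then delta=-8, then returns -21 | revised: scale=2, then (not ((not (min(base, limit) == (scale - 9))) and (not (not (min(scale, -4) > (step * base)))))) is false, then result=0, then (pos=3), then result=-1, then (pos=4), then result=-2, then (pos=5), then result=-3, then delta=0, then (pos=3), then delta=0, then (pos=4), then delta=0, then (pos=5), then delta=0, then (pos=6), then delta=0, then (pos=7), then delta=0, then (pos=8), then delta=0, then delta=-8, then returns -21 — matching result -21.
Across all 405 domain points the two functions coincide.
verdict: equivalent


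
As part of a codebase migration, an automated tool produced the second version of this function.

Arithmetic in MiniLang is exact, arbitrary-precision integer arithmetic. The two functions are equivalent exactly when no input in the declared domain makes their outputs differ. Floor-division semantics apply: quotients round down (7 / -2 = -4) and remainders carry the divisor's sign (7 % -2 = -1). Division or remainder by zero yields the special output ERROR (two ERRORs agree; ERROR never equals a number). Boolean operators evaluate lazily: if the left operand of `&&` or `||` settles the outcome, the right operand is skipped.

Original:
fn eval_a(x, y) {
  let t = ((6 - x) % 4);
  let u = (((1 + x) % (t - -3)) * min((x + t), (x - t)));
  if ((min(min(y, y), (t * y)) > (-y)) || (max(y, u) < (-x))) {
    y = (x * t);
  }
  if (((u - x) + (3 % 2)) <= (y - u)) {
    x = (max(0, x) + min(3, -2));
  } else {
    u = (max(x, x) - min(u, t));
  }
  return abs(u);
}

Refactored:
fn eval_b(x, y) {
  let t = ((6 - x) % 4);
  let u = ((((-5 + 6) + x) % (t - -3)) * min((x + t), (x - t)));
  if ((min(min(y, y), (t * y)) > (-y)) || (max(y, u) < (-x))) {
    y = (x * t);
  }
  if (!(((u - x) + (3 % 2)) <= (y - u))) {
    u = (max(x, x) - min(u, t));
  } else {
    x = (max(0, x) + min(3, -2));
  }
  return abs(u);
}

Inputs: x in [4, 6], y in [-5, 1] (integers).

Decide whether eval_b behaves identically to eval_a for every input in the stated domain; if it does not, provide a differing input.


Behavior is preserved: although boolean connective usage differs, plus arithmetic usage differs, plus constant usage differs, the outputs never diverge.
As a probe, take x=4, y=1: eval_a runs t becomes 2; next u becomes 0; next ((min(min(y, y), (t * y)) > (-y)) || (max(y, u) < (-x))) evaluates to true; next y becomes 8; next (((u - x) + (3 % 2)) <= (y - u)) evaluates to true; next x becomes 2; next final value 0; eval_b runs t becomes 2; next u becomes 0; next ((min(min(y, y), (t * y)) > (-y)) || (max(y, u) < (-x))) evaluates to true; next y becomes 8; next (!(((u - x) + (3 % 2)) <= (y - u))) evaluates to false; next x becomes 2; next final value 0; both end at 0.
Checked all 21 inputs in the declared domain: the outputs agree on every one.
verdict: equivalent


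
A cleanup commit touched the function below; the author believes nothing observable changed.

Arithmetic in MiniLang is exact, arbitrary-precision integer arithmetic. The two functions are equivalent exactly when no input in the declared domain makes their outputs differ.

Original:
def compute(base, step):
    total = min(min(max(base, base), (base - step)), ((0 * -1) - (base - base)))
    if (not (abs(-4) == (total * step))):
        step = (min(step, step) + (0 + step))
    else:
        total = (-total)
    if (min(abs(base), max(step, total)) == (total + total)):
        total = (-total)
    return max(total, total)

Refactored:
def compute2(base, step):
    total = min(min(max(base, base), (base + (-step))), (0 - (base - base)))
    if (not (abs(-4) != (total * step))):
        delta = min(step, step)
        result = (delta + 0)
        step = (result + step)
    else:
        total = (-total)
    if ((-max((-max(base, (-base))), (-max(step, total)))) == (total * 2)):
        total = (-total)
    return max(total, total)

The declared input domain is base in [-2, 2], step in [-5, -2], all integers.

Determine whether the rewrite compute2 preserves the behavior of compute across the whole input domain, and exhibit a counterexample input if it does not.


Run the pair on base=-2, step=-5.
compute: total := -2 | (not (abs(-4) == (total * step))): true | step := -10 | (min(abs(base), max(step, total)) == (total + total)): false | result -2
compute2: total := -2 | (not (abs(-4) != (total * step))): false | total := 2 | ((-max((-max(base, (-base))), (-max(step, total)))) == (total * 2)): false | result 2
-2 != 2, so the rewrite changes behavior.
verdict: not equivalent; witness: base=-2, step=-5


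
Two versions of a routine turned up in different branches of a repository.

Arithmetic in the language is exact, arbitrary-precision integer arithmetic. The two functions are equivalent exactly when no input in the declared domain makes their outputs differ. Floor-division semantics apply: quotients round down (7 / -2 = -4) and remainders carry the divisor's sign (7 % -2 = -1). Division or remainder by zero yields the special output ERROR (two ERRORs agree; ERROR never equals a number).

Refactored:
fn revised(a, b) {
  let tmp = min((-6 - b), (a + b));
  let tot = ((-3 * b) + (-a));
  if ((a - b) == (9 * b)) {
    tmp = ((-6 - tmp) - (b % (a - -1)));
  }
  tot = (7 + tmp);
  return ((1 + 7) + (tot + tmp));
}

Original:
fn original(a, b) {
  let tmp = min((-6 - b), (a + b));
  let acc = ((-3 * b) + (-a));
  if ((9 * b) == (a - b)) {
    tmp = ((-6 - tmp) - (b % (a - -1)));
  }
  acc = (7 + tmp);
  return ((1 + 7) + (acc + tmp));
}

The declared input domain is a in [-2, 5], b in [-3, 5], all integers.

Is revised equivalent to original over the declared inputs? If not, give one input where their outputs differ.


Reading the diff, among the changes: local variable names differ.
One worked example (a=1, b=3) — original: tmp=-9, then acc=-10, then ((9 * b) == (a - b)) is false, then acc=-2, then returns -3; revised: tmp=-9, then tot=-10, then ((a - b) == (9 * b)) is false, then tot=-2, then returns -3; agreement on -3.
Checked all 72 inputs in the declared domain: the outputs agree on every one.
verdict: equivalent


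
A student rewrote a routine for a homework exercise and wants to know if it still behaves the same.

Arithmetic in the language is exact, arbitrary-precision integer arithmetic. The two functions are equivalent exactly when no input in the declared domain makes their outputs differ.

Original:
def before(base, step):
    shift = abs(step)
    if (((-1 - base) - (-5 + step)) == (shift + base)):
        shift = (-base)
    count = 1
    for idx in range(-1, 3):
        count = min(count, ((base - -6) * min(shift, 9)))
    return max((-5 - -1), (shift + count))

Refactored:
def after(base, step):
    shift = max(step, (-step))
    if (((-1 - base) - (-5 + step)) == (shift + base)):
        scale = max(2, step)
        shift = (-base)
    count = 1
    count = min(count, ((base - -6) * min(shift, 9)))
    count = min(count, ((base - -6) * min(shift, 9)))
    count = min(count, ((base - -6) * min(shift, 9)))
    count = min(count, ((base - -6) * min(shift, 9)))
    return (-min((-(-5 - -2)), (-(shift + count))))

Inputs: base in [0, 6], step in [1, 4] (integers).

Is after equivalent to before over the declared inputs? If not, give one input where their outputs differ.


base=1, step=1 yields -4 from before but -3 from after.
verdict: not equivalent; witness: base=1, step=1


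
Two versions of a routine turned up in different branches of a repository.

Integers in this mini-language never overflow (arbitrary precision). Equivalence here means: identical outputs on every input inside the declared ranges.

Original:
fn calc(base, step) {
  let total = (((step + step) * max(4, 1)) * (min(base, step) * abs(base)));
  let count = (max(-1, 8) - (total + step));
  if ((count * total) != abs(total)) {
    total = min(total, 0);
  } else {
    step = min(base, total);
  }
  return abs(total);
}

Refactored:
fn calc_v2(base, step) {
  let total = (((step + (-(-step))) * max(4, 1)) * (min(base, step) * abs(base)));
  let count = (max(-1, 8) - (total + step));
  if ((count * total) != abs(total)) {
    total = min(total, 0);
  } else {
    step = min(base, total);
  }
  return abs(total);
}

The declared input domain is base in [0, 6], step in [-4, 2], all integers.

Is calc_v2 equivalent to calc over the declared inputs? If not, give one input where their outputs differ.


Changes here: same computation, different form; the full 49-point sweep finds no disagreement.
verdict: equivalent


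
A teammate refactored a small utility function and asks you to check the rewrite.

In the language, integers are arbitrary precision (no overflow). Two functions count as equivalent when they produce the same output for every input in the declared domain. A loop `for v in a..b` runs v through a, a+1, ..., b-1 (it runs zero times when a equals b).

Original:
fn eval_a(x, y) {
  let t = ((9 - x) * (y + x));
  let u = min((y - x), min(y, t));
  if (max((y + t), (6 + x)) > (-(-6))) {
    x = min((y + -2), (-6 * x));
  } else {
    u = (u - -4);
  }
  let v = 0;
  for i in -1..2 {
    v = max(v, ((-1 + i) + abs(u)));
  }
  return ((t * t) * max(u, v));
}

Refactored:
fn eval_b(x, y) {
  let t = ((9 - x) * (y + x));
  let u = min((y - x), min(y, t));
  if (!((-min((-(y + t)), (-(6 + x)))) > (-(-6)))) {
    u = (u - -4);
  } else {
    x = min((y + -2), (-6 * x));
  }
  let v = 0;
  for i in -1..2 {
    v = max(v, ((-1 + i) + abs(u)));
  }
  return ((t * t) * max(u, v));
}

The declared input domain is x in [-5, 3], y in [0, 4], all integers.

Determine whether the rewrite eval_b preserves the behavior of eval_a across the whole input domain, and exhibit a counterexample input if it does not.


This is a faithful refactor — boolean connective usage differs, and min/max/abs usage differs, but the computed results match everywhere.
Tracing x=3, y=1: eval_a: t becomes 24; next u becomes -2; next (max((y + t), (6 + x)) > (-(-6))) evaluates to true; next x becomes -18; next v becomes 0; next at i=-1:; next v becomes 0; next at i=0:; next v becomes 1; next at i=1:; next v becomes 2; next final value 1152 | eval_b: t becomes 24; next u becomes -2; next (!((-min((-(y + t)), (-(6 + x)))) > (-(-6)))) evaluates to false; next x becomes -18; next v becomes 0; next at i=-1:; next v becomes 0; next at i=0:; next v becomes 1; next at i=1:; next v becomes 2; next final value 1152 — matching result 1152.
Checked all 45 inputs in the declared domain: the outputs agree on every one.
verdict: equivalent


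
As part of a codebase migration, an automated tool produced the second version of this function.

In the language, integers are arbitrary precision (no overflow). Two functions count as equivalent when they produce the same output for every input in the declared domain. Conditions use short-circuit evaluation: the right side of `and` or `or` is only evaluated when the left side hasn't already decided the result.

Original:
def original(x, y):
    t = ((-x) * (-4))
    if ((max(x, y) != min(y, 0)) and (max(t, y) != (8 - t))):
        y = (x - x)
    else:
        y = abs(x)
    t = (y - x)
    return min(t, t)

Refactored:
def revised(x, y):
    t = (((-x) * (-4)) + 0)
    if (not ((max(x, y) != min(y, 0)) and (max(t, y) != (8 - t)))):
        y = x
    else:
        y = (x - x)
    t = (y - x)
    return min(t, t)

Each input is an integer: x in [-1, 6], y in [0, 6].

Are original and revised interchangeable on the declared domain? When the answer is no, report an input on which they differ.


Consider the input x=-1, y=0.
original: t = -4; ((max(x, y) != min(y, 0)) and (max(t, y) != (8 - t))) -> false; y = 1; t = 2; return 2
revised: t = -4; (not ((max(x, y) != min(y, 0)) and (max(t, y) != (8 - t)))) -> true; y = -1; t = 0; return 0
2 against 0: the behavior changed.
verdict: not equivalent; witness: x=-1, y=0


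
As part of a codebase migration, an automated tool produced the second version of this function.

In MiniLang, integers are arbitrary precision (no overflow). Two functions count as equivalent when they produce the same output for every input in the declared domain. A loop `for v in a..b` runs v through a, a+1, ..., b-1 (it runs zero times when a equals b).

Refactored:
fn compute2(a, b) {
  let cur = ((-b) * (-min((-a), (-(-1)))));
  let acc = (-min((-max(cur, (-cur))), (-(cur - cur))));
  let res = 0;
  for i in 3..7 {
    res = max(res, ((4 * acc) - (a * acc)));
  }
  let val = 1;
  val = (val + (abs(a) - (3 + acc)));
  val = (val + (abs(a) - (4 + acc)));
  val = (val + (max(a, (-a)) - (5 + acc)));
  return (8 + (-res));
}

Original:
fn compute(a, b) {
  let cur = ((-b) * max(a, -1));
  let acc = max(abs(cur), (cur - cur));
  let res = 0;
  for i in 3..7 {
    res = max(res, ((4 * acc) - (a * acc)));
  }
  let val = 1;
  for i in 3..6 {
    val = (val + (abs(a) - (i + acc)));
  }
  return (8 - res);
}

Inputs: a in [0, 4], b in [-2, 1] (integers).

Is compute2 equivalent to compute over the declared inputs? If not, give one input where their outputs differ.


The two versions differ — the changes include statement counts differ, plus constant usage differs, plus loop structure differs, plus min/max/abs usage differs, plus arithmetic usage differs.
One worked example (a=0, b=-1) — compute: cur becomes 0; next acc becomes 0; next res becomes 0; next at i=3:; next res becomes 0; next at i=4:; next res becomes 0; next at i=5:; next res becomes 0; next at i=6:; next res becomes 0; next val becomes 1; next at i=3:; next val becomes -2; next at i=4:; next val becomes -6; next at i=5:; next val becomes -11; next final value 8; compute2: cur becomes 0; next acc becomes 0; next res becomes 0; next at i=3:; next res becomes 0; next at i=4:; next res becomes 0; next at i=5:; next res becomes 0; next at i=6:; next res becomes 0; next val becomes 1; next val becomes -2; next val becomes -6; next val becomes -11; next final value 8; agreement on 8.
Checked all 20 inputs in the declared domain: the outputs agree on every one.
verdict: equivalent


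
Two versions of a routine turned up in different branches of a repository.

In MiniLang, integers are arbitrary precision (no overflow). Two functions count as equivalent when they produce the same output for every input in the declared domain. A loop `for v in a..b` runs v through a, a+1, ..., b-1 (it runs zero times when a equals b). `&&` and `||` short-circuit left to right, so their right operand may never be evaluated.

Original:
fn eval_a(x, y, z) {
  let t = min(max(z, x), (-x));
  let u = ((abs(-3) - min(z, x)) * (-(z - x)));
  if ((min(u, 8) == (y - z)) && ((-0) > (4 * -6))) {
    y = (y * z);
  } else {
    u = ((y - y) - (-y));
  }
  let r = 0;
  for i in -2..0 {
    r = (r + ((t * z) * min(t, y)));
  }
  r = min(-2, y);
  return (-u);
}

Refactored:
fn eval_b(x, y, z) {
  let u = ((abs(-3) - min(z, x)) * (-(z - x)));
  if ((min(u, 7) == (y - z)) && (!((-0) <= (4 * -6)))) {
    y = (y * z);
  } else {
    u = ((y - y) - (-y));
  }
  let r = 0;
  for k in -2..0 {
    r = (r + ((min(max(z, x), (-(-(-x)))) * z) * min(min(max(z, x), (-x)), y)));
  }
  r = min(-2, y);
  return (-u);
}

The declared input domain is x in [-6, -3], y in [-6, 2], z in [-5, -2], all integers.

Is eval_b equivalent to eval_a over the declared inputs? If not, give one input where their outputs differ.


Take x=-4, y=2, z=-5.
eval_a: t := -4 | u := 8 | ((min(u, 8) == (y - z)) && ((-0) > (4 * -6))): false | u := 2 | r := 0 | iter i=-2: | r := -80 | iter i=-1: | r := -160 | r := -2 | result -2
eval_b: u := 8 | ((min(u, 7) == (y - z)) && (!((-0) <= (4 * -6)))): true | y := -10 | r := 0 | iter k=-2: | r := -200 | iter k=-1: | r := -400 | r := -10 | result -8
-2 != -8, so the rewrite changes behavior.
verdict: not equivalent; witness: x=-4, y=2, z=-5


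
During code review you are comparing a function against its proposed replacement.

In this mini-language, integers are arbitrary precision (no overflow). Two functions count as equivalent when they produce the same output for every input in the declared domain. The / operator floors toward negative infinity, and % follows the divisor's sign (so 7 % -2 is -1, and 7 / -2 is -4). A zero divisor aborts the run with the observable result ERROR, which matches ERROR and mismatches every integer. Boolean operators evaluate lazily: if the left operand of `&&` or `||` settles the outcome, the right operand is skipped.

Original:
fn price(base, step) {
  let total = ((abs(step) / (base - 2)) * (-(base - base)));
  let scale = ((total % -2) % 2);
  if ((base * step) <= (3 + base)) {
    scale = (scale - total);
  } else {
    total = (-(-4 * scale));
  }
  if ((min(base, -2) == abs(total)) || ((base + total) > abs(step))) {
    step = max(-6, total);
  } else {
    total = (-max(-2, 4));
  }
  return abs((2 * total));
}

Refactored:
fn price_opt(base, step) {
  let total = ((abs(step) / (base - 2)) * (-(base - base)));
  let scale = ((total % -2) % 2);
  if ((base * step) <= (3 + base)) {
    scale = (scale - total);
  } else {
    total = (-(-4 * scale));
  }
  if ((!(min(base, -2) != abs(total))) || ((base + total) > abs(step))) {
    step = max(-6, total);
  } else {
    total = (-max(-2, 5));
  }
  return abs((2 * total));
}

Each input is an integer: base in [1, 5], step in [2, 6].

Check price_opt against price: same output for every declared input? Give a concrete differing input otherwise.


Not equivalent: base=1, step=2 separates them (8 vs 10).
price: total := 0 | scale := 0 | ((base * step) <= (3 + base)): true | scale := 0 | ((min(base, -2) == abs(total)) || ((base + total) > abs(step))): false | total := -4 | result 8
price_opt: total := 0 | scale := 0 | ((base * step) <= (3 + base)): true | scale := 0 | ((!(min(base, -2) != abs(total))) || ((base + total) > abs(step))): false | total := -5 | result 10
verdict: not equivalent; witness: base=1, step=2


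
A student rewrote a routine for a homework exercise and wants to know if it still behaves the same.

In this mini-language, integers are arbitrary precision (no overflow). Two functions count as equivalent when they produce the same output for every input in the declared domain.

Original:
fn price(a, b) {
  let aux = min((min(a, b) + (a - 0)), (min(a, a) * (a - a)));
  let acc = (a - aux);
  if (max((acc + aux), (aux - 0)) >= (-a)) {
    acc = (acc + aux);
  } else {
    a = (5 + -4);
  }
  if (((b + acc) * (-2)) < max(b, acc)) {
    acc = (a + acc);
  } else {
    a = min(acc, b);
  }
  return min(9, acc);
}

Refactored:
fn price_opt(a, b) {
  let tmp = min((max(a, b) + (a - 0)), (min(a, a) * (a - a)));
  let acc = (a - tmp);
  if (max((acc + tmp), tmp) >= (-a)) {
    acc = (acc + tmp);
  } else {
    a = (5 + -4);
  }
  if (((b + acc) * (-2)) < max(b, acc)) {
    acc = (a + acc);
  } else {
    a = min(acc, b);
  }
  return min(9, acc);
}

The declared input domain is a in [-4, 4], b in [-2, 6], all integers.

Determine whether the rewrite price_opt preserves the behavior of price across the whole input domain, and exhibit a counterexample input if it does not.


Not equivalent: a=-4, b=-2 separates them (5 vs 3).
price: aux=-8, then acc=4, then (max((acc + aux), (aux - 0)) >= (-a)) is false, then a=1, then (((b + acc) * (-2)) < max(b, acc)) is true, then acc=5, then returns 5
price_opt: tmp=-6, then acc=2, then (max((acc + tmp), tmp) >= (-a)) is false, then a=1, then (((b + acc) * (-2)) < max(b, acc)) is true, then acc=3, then returns 3
verdict: not equivalent; witness: a=-4, b=-2


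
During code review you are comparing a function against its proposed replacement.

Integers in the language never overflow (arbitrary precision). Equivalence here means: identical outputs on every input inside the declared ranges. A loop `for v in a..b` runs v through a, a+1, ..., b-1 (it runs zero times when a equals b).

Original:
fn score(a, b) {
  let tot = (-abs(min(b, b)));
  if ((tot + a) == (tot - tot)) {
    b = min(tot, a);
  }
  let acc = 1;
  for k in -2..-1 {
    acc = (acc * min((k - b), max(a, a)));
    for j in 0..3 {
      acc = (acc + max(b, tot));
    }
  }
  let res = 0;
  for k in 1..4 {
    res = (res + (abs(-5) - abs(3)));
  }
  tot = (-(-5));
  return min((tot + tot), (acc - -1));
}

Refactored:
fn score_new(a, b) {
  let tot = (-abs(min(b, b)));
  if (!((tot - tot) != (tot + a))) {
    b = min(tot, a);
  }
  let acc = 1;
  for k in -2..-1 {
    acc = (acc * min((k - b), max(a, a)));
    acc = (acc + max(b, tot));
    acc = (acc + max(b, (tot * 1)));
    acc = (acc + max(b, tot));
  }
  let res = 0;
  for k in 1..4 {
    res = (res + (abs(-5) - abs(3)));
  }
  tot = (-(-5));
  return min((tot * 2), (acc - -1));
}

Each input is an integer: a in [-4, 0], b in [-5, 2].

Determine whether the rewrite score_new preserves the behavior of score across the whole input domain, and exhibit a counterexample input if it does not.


Comparing the listings, the differences include: min/max/abs usage differs, and local variable names differ, and arithmetic usage differs, and comparison usage differs, and boolean connective usage differs, and constant usage differs, and loop structure differs, and statement counts differ.
Tracing a=-3, b=-4: score: tot = -4; ((tot + a) == (tot - tot)) -> false; acc = 1; [k=-2]; acc = -3; [j=0]; acc = -7; [j=1]; acc = -11; [j=2]; acc = -15; res = 0; [k=1]; res = 2; [k=2]; res = 4; [k=3]; res = 6; tot = 5; return -14 | score_new: tot = -4; (!((tot - tot) != (tot + a))) -> false; acc = 1; [k=-2]; acc = -3; acc = -7; acc = -11; acc = -15; res = 0; [k=1]; res = 2; [k=2]; res = 4; [k=3]; res = 6; tot = 5; return -14 — matching result -14.
Across all 40 domain points the two functions coincide.
verdict: equivalent


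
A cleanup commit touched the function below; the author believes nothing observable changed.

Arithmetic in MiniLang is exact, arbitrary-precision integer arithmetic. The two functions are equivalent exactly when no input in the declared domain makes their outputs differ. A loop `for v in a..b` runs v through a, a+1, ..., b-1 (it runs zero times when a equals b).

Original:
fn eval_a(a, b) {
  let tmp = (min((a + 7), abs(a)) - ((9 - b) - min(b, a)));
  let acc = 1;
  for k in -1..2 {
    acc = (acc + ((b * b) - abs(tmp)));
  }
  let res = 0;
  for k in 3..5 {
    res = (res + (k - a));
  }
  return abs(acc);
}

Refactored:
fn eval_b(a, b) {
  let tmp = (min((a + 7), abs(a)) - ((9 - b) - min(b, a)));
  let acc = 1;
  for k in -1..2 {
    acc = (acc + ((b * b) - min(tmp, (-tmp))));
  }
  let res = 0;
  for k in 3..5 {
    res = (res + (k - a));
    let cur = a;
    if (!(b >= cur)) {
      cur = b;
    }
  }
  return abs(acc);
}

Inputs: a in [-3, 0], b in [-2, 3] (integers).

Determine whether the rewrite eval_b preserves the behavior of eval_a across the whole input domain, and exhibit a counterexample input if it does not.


These are not equivalent — on a=-3, b=-2 the outputs split (20 vs 46).
eval_a: tmp := -11 | acc := 1 | iter k=-1: | acc := -6 | iter k=0: | acc := -13 | iter k=1: | acc := -20 | res := 0 | iter k=3: | res := 6 | iter k=4: | res := 13 | result 20
eval_b: tmp := -11 | acc := 1 | iter k=-1: | acc := 16 | iter k=0: | acc := 31 | iter k=1: | acc := 46 | res := 0 | iter k=3: | res := 6 | cur := -3 | (!(b >= cur)): false | iter k=4: | res := 13 | cur := -3 | (!(b >= cur)): false | result 46
verdict: not equivalent; witness: a=-3, b=-2


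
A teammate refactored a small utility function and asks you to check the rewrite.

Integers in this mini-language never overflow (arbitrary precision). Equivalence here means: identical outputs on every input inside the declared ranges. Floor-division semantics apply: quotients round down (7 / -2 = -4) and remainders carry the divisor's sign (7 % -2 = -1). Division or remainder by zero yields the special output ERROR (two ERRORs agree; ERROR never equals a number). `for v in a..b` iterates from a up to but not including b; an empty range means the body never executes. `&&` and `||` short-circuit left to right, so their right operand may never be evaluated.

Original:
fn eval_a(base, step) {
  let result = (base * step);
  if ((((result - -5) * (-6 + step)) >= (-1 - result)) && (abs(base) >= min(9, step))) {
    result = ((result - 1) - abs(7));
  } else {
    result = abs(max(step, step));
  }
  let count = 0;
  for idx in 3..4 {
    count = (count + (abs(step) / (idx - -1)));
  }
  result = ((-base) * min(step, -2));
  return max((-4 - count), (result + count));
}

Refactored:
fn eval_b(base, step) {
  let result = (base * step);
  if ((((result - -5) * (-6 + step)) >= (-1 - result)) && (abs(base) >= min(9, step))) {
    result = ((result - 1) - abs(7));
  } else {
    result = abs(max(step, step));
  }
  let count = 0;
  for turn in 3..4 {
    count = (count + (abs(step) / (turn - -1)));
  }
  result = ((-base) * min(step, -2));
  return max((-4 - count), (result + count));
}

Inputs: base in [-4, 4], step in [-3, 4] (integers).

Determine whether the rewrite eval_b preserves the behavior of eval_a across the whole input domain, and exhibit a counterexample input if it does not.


Changes here: local variable names differ; the full 72-point sweep finds no disagreement.
verdict: equivalent


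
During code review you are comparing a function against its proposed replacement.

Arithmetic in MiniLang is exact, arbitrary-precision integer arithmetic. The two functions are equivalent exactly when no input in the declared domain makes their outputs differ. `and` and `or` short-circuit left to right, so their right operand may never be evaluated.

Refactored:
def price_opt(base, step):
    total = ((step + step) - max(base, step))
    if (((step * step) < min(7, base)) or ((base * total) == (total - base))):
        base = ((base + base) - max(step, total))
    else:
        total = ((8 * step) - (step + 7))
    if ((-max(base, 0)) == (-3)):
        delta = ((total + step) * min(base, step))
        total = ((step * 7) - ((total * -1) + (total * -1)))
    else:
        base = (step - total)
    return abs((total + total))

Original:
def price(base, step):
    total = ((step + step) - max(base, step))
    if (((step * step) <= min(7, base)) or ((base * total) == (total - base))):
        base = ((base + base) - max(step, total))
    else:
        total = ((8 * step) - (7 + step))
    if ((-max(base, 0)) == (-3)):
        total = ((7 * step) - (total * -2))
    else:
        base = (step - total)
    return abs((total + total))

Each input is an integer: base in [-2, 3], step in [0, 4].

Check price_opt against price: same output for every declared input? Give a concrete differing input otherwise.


Run the pair on base=1, step=1.
price: total := 1 | (((step * step) <= min(7, base)) or ((base * total) == (total - base))): true | base := 1 | ((-max(base, 0)) == (-3)): false | base := 0 | result 2
price_opt: total := 1 | (((step * step) < min(7, base)) or ((base * total) == (total - base))): false | total := 0 | ((-max(base, 0)) == (-3)): false | base := 1 | result 0
2 vs 0 — the two versions disagree here.
verdict: not equivalent; witness: base=1, step=1


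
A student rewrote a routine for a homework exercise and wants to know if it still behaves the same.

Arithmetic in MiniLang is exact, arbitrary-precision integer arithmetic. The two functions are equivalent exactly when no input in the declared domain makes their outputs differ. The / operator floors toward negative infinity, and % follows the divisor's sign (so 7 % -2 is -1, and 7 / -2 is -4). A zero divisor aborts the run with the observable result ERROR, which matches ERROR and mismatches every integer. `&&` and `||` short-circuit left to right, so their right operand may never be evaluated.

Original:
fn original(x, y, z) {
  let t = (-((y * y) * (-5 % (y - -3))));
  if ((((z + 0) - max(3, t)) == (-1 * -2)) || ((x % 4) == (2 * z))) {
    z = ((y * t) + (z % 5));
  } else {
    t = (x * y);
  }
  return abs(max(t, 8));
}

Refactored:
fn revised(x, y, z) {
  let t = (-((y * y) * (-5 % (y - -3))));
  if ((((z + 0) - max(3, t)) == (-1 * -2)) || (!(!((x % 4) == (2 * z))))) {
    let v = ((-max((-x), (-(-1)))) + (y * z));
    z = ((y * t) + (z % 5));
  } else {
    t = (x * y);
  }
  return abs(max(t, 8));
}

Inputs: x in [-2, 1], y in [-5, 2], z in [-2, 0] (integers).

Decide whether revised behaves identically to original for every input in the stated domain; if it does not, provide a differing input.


Equivalent. There is a behavioral-looking edit here, yet the outcome never shifts on this domain.
An exhaustive pass over the 96 declared inputs shows identical outputs.
As a probe, take x=1, y=-1, z=-2: original runs t becomes -1; next ((((z + 0) - max(3, t)) == (-1 * -2)) || ((x % 4) == (2 * z))) evaluates to false; next t becomes -1; next final value 8; revised runs t becomes -1; next ((((z + 0) - max(3, t)) == (-1 * -2)) || (!(!((x % 4) == (2 * z))))) evaluates to false; next t becomes -1; next final value 8; both end at 8.
verdict: equivalent
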